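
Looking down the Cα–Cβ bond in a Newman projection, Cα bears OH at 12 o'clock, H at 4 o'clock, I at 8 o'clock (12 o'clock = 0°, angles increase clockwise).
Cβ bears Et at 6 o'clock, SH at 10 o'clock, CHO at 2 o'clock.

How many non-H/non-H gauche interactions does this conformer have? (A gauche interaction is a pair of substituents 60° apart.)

4

Non-H gauche pairs: OH(0°)/SH(300°); OH(0°)/CHO(60°); I(240°)/Et(180°); I(240°)/SH(300°) — 4 interactions.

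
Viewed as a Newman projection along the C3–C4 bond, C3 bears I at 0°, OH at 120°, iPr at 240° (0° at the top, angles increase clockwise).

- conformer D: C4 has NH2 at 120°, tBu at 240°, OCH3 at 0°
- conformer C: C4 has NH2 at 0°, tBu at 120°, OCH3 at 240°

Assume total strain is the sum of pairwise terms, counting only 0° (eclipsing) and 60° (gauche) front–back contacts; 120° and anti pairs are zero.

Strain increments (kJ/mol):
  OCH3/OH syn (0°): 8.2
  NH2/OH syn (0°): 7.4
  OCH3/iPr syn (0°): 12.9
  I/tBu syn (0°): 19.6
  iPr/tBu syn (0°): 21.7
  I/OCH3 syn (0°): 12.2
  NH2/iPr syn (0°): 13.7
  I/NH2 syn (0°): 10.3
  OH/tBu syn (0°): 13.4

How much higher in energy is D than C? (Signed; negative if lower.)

+4.7 kJ/mol

D (eclipsed): I–OCH3 eclipsed, OH–NH2 eclipsed, iPr–tBu eclipsed; 12.2 + 7.4 + 21.7 = 41.3 kJ/mol.
C (eclipsed): I–NH2 eclipsed, OH–tBu eclipsed, iPr–OCH3 eclipsed; 10.3 + 13.4 + 12.9 = 36.6 kJ/mol.
E(D) − E(C) = 41.3 − 36.6 = +4.7 kJ/mol.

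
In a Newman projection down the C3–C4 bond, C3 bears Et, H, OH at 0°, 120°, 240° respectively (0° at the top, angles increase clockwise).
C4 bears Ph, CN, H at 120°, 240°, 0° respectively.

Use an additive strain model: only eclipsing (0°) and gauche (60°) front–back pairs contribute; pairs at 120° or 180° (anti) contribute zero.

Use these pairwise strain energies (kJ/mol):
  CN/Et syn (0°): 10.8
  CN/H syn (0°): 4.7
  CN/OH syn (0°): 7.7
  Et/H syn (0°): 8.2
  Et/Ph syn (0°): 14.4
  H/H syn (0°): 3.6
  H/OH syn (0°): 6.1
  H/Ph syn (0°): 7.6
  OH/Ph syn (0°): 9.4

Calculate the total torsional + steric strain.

23.5 kJ/mol

This conformer (eclipsed): Et(0°)/H(0°) eclipsed 8.2; H(120°)/Ph(120°) eclipsed 7.6; OH(240°)/CN(240°) eclipsed 7.7 → 23.5 kJ/mol.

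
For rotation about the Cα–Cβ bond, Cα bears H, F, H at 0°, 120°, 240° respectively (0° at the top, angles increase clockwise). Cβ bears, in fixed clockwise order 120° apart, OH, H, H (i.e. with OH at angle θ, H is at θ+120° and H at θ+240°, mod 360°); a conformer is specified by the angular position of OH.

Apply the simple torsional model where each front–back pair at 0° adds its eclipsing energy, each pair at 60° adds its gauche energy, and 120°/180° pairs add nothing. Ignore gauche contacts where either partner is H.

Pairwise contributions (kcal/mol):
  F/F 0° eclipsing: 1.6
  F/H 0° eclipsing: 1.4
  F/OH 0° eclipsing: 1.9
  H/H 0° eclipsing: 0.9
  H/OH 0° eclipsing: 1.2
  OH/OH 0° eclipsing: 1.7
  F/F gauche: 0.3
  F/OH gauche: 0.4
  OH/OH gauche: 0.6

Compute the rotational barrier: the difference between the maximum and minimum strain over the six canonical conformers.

3.7 kcal/mol

OH at 0° (eclipsed): H–OH eclipsed, F–H eclipsed, H–H eclipsed; 1.2 + 1.4 + 0.9 = 3.5 kcal/mol.
OH at 60° (staggered): F–OH gauche; 0.4 = 0.4 kcal/mol.
OH at 120° (eclipsed): H–H eclipsed, F–OH eclipsed, H–H eclipsed; 0.9 + 1.9 + 0.9 = 3.7 kcal/mol.
OH at 180° (staggered): F–OH gauche; 0.4 = 0.4 kcal/mol.
OH at 240° (eclipsed): H–H eclipsed, F–H eclipsed, H–OH eclipsed; 0.9 + 1.4 + 1.2 = 3.5 kcal/mol.
OH at 300° (staggered): no non-H gauche contacts → 0.0 kcal/mol.
Max at 120° (3.7 kcal/mol), min at 300° (0.0 kcal/mol); barrier = 3.7 kcal/mol.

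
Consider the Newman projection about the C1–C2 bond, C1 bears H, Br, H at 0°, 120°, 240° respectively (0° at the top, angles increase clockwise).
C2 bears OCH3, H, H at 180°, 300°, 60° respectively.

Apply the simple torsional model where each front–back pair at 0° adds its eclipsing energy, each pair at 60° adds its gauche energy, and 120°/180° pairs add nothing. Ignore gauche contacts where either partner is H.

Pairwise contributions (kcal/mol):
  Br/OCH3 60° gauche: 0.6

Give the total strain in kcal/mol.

0.6 kcal/mol

This conformer (staggered): Br–OCH3 gauche; 0.6 = 0.6 kcal/mol.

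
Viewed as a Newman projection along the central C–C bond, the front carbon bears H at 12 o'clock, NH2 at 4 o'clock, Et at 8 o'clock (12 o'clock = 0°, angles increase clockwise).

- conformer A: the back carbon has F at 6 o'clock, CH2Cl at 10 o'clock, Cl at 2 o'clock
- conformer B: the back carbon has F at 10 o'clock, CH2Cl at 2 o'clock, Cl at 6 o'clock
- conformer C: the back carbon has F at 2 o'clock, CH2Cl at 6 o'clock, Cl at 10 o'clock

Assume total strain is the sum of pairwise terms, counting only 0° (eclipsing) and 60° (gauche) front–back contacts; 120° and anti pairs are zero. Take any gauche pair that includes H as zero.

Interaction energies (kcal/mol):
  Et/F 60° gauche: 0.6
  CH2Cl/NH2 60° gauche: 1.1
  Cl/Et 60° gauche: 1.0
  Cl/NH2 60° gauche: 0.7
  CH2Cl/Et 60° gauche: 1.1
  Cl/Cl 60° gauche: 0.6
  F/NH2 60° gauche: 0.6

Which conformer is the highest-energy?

C

A (staggered): NH2(120°)/F(180°) gauche 0.6; NH2(120°)/Cl(60°) gauche 0.7; Et(240°)/F(180°) gauche 0.6; Et(240°)/CH2Cl(300°) gauche 1.1 → 3.0 kcal/mol.
B (staggered): NH2(120°)/CH2Cl(60°) gauche 1.1; NH2(120°)/Cl(180°) gauche 0.7; Et(240°)/F(300°) gauche 0.6; Et(240°)/Cl(180°) gauche 1.0 → 3.4 kcal/mol.
C (staggered): NH2(120°)/F(60°) gauche 0.6; NH2(120°)/CH2Cl(180°) gauche 1.1; Et(240°)/CH2Cl(180°) gauche 1.1; Et(240°)/Cl(300°) gauche 1.0 → 3.8 kcal/mol.
C has the highest total (3.8 kcal/mol).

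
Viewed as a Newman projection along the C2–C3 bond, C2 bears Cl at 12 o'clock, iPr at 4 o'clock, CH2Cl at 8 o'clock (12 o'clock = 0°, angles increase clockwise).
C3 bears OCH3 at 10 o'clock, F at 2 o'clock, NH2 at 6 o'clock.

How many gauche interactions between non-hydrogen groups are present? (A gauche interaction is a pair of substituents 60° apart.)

6

Non-H gauche pairs: Cl(0°)/OCH3(300°); Cl(0°)/F(60°); iPr(120°)/F(60°); iPr(120°)/NH2(180°); CH2Cl(240°)/OCH3(300°); CH2Cl(240°)/NH2(180°) — 6 interactions.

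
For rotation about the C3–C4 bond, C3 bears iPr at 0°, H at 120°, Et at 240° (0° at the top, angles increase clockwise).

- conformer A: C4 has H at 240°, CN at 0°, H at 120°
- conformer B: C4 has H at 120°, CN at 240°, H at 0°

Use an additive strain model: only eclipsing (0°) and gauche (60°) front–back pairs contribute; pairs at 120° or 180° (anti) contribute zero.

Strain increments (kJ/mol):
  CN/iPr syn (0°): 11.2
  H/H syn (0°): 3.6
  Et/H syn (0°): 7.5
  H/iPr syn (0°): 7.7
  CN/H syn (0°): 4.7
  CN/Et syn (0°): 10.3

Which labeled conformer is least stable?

A

A (eclipsed): iPr–CN eclipsed, H–H eclipsed, Et–H eclipsed; 11.2 + 3.6 + 7.5 = 22.3 kJ/mol.
B (eclipsed): iPr–H eclipsed, H–H eclipsed, Et–CN eclipsed; 7.7 + 3.6 + 10.3 = 21.6 kJ/mol.
A has the highest total (22.3 kJ/mol).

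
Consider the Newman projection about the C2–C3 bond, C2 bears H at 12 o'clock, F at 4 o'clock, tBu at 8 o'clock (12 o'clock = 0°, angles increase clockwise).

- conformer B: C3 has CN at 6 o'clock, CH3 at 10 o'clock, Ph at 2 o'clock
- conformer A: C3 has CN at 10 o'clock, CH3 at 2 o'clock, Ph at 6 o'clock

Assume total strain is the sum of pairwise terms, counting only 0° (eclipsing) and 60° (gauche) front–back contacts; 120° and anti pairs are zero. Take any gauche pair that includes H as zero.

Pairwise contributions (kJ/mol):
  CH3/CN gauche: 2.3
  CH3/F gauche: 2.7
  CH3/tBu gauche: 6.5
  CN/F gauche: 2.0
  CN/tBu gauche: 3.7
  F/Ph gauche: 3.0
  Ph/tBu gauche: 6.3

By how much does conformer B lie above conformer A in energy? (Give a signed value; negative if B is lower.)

-0.5 kJ/mol

B (staggered): F(120°)/CN(180°) gauche 2.0; F(120°)/Ph(60°) gauche 3.0; tBu(240°)/CN(180°) gauche 3.7; tBu(240°)/CH3(300°) gauche 6.5 → 15.2 kJ/mol.
A (staggered): F(120°)/CH3(60°) gauche 2.7; F(120°)/Ph(180°) gauche 3.0; tBu(240°)/CN(300°) gauche 3.7; tBu(240°)/Ph(180°) gauche 6.3 → 15.7 kJ/mol.
E(B) − E(A) = 15.2 − 15.7 = -0.5 kJ/mol.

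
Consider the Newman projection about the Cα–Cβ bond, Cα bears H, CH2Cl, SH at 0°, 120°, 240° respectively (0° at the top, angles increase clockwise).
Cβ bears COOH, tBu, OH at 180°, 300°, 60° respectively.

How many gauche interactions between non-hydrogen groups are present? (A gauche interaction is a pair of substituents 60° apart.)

Non-H gauche pairs: CH2Cl(120°)/COOH(180°); CH2Cl(120°)/OH(60°); SH(240°)/COOH(180°); SH(240°)/tBu(300°) — 4 interactions.

4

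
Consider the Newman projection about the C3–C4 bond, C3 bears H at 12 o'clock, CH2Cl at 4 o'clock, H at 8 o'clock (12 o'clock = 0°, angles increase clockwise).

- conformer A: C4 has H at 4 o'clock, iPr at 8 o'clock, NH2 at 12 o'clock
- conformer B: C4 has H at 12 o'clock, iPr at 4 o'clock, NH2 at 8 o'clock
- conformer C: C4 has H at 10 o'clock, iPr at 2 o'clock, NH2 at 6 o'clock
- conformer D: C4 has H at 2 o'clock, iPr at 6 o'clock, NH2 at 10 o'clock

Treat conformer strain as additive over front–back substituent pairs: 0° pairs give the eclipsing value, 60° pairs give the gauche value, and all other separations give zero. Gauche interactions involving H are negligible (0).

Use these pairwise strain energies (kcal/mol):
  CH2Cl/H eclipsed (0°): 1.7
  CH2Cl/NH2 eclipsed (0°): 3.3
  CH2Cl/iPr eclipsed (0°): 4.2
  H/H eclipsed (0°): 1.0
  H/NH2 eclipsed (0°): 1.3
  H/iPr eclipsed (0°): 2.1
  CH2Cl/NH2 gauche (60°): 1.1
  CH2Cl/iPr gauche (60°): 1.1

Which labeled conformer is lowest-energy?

D

A is eclipsed. H at 0° is eclipsed with NH2 at 0° (1.3); CH2Cl at 120° is eclipsed with H at 120° (1.7); H at 240° is eclipsed with iPr at 240° (2.1). Total 5.1 kcal/mol.
B is eclipsed. H at 0° is eclipsed with H at 0° (1.0); CH2Cl at 120° is eclipsed with iPr at 120° (4.2); H at 240° is eclipsed with NH2 at 240° (1.3). Total 6.5 kcal/mol.
C is staggered. CH2Cl at 120° is gauche with iPr at 60° (1.1); CH2Cl at 120° is gauche with NH2 at 180° (1.1). Total 2.2 kcal/mol.
D is staggered. CH2Cl at 120° is gauche with iPr at 180° (1.1). Total 1.1 kcal/mol.
D has the lowest total (1.1 kcal/mol).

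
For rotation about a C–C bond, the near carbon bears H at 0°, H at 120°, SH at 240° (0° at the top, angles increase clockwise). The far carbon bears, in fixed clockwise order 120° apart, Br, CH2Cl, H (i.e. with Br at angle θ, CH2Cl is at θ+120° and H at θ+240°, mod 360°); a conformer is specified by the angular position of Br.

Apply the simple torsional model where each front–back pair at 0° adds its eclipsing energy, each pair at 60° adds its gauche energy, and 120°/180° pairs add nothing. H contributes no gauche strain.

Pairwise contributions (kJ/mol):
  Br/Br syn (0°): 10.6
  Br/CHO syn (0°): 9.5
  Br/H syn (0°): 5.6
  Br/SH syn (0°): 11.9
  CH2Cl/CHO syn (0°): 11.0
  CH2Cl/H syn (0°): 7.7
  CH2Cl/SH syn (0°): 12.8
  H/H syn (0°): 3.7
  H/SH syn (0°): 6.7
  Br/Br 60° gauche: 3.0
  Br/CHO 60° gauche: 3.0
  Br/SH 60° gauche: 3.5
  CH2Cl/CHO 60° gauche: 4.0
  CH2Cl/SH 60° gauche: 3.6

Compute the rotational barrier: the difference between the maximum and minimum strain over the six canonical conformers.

Br at 0° (eclipsed): H(0°)/Br(0°) eclipsed 5.6; H(120°)/CH2Cl(120°) eclipsed 7.7; SH(240°)/H(240°) eclipsed 6.7 → 20.0 kJ/mol.
Br at 60° (staggered): SH(240°)/CH2Cl(180°) gauche 3.6 → 3.6 kJ/mol.
Br at 120° (eclipsed): H(0°)/H(0°) eclipsed 3.7; H(120°)/Br(120°) eclipsed 5.6; SH(240°)/CH2Cl(240°) eclipsed 12.8 → 22.1 kJ/mol.
Br at 180° (staggered): SH(240°)/Br(180°) gauche 3.5; SH(240°)/CH2Cl(300°) gauche 3.6 → 7.1 kJ/mol.
Br at 240° (eclipsed): H(0°)/CH2Cl(0°) eclipsed 7.7; H(120°)/H(120°) eclipsed 3.7; SH(240°)/Br(240°) eclipsed 11.9 → 23.3 kJ/mol.
Br at 300° (staggered): SH(240°)/Br(300°) gauche 3.5 → 3.5 kJ/mol.
Max at 240° (23.3 kJ/mol), min at 300° (3.5 kJ/mol); barrier = 19.8 kJ/mol.

19.8 kJ/mol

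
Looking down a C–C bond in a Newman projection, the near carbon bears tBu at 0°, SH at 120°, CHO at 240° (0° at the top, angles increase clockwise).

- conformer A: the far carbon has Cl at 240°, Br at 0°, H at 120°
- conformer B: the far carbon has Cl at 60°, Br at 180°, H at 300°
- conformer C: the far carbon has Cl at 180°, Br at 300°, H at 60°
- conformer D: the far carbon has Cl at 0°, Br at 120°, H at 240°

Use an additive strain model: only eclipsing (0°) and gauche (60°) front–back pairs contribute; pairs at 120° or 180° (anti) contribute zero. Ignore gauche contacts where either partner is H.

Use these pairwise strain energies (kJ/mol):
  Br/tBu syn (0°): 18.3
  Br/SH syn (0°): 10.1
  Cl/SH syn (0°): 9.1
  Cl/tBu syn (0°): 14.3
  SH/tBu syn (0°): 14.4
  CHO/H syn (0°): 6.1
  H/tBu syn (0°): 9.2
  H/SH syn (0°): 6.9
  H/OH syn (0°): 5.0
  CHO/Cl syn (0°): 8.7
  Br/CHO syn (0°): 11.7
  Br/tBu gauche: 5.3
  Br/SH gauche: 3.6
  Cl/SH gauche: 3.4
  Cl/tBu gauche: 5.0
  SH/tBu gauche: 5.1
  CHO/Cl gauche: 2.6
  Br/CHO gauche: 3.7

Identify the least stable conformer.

A (eclipsed): tBu–Br eclipsed, SH–H eclipsed, CHO–Cl eclipsed; 18.3 + 6.9 + 8.7 = 33.9 kJ/mol.
B (staggered): tBu–Cl gauche, SH–Cl gauche, SH–Br gauche, CHO–Br gauche; 5.0 + 3.4 + 3.6 + 3.7 = 15.7 kJ/mol.
C (staggered): tBu–Br gauche, SH–Cl gauche, CHO–Cl gauche, CHO–Br gauche; 5.3 + 3.4 + 2.6 + 3.7 = 15.0 kJ/mol.
D (eclipsed): tBu–Cl eclipsed, SH–Br eclipsed, CHO–H eclipsed; 14.3 + 10.1 + 6.1 = 30.5 kJ/mol.
A has the highest total (33.9 kJ/mol).

A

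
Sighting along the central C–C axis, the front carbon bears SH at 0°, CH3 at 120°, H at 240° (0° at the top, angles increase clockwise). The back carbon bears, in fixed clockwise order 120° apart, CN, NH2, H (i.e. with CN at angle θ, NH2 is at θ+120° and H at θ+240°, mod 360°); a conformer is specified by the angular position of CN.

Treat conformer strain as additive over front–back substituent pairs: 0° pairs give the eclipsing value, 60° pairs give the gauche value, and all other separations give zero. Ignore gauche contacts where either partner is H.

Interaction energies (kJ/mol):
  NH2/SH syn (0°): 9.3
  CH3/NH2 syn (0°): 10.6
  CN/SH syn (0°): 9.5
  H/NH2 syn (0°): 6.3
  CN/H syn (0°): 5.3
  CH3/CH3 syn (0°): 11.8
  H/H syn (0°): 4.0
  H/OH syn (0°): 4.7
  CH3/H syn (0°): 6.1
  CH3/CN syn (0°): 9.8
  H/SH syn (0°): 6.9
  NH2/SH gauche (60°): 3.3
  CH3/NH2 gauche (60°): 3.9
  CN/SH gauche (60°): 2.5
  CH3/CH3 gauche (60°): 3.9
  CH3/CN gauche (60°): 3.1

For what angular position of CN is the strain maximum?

CN at 0° (eclipsed): SH–CN eclipsed, CH3–NH2 eclipsed, H–H eclipsed; 9.5 + 10.6 + 4.0 = 24.1 kJ/mol.
CN at 60° (staggered): SH–CN gauche, CH3–CN gauche, CH3–NH2 gauche; 2.5 + 3.1 + 3.9 = 9.5 kJ/mol.
CN at 120° (eclipsed): SH–H eclipsed, CH3–CN eclipsed, H–NH2 eclipsed; 6.9 + 9.8 + 6.3 = 23.0 kJ/mol.
CN at 180° (staggered): SH–NH2 gauche, CH3–CN gauche; 3.3 + 3.1 = 6.4 kJ/mol.
CN at 240° (eclipsed): SH–NH2 eclipsed, CH3–H eclipsed, H–CN eclipsed; 9.3 + 6.1 + 5.3 = 20.7 kJ/mol.
CN at 300° (staggered): SH–CN gauche, SH–NH2 gauche, CH3–NH2 gauche; 2.5 + 3.3 + 3.9 = 9.7 kJ/mol.
The maximum (24.1 kJ/mol) occurs with CN at 0°.

0°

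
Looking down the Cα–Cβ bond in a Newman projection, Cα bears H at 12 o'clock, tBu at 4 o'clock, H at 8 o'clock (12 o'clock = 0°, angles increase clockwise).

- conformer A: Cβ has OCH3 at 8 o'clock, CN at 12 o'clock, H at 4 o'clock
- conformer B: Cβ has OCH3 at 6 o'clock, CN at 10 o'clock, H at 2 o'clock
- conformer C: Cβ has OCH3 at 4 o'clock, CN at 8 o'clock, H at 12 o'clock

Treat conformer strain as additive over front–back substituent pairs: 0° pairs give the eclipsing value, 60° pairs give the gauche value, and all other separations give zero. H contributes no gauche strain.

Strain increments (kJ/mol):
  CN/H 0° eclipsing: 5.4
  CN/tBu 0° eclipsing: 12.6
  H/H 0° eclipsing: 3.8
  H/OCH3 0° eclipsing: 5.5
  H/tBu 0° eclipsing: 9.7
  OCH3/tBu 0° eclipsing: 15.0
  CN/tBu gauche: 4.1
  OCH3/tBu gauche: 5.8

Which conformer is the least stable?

A is eclipsed. H at 0° is eclipsed with CN at 0° (5.4); tBu at 120° is eclipsed with H at 120° (9.7); H at 240° is eclipsed with OCH3 at 240° (5.5). Total 20.6 kJ/mol.
B is staggered. tBu at 120° is gauche with OCH3 at 180° (5.8). Total 5.8 kJ/mol.
C is eclipsed. H at 0° is eclipsed with H at 0° (3.8); tBu at 120° is eclipsed with OCH3 at 120° (15.0); H at 240° is eclipsed with CN at 240° (5.4). Total 24.2 kJ/mol.
C has the highest total (24.2 kJ/mol).

C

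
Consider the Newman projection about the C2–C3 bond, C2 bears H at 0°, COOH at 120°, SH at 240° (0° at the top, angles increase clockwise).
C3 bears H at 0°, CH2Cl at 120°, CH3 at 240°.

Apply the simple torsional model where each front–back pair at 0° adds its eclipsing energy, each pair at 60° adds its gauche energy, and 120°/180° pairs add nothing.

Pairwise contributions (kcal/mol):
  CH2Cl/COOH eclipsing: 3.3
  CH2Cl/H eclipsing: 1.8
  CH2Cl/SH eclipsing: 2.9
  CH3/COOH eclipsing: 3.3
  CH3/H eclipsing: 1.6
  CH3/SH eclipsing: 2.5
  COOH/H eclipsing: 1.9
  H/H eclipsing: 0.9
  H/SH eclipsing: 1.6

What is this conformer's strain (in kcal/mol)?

This conformer (eclipsed): H(0°)/H(0°) eclipsed 0.9; COOH(120°)/CH2Cl(120°) eclipsed 3.3; SH(240°)/CH3(240°) eclipsed 2.5 → 6.7 kcal/mol.

6.7 kcal/mol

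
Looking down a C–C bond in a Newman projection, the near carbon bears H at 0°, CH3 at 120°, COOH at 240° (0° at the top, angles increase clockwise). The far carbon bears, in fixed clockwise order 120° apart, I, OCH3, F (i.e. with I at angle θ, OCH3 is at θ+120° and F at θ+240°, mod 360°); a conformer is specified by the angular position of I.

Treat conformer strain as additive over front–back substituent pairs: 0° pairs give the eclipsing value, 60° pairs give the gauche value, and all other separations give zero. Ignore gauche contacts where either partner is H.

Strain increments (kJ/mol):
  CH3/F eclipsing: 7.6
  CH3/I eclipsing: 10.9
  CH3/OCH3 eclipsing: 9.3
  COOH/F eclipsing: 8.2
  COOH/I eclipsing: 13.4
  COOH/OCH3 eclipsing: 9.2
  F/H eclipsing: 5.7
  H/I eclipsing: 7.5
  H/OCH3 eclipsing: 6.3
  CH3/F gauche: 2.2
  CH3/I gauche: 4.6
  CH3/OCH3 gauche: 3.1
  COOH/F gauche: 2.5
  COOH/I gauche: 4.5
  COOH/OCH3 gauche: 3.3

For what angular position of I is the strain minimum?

300°

I at 0° (eclipsed): H(0°)/I(0°) eclipsed 7.5; CH3(120°)/OCH3(120°) eclipsed 9.3; COOH(240°)/F(240°) eclipsed 8.2 → 25.0 kJ/mol.
I at 60° (staggered): CH3(120°)/I(60°) gauche 4.6; CH3(120°)/OCH3(180°) gauche 3.1; COOH(240°)/OCH3(180°) gauche 3.3; COOH(240°)/F(300°) gauche 2.5 → 13.5 kJ/mol.
I at 120° (eclipsed): H(0°)/F(0°) eclipsed 5.7; CH3(120°)/I(120°) eclipsed 10.9; COOH(240°)/OCH3(240°) eclipsed 9.2 → 25.8 kJ/mol.
I at 180° (staggered): CH3(120°)/I(180°) gauche 4.6; CH3(120°)/F(60°) gauche 2.2; COOH(240°)/I(180°) gauche 4.5; COOH(240°)/OCH3(300°) gauche 3.3 → 14.6 kJ/mol.
I at 240° (eclipsed): H(0°)/OCH3(0°) eclipsed 6.3; CH3(120°)/F(120°) eclipsed 7.6; COOH(240°)/I(240°) eclipsed 13.4 → 27.3 kJ/mol.
I at 300° (staggered): CH3(120°)/OCH3(60°) gauche 3.1; CH3(120°)/F(180°) gauche 2.2; COOH(240°)/I(300°) gauche 4.5; COOH(240°)/F(180°) gauche 2.5 → 12.3 kJ/mol.
The minimum (12.3 kJ/mol) occurs with I at 300°.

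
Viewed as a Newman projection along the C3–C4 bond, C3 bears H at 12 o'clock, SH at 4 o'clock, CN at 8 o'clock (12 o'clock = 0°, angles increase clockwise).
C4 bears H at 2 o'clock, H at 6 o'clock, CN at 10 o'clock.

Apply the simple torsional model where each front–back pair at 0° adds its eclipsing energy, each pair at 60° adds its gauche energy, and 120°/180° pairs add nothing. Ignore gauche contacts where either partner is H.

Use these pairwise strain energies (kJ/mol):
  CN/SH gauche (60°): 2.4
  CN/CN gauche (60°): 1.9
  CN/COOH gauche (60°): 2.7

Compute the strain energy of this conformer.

1.9 kJ/mol

This conformer is staggered. CN at 240° is gauche with CN at 300° (1.9). Total 1.9 kJ/mol.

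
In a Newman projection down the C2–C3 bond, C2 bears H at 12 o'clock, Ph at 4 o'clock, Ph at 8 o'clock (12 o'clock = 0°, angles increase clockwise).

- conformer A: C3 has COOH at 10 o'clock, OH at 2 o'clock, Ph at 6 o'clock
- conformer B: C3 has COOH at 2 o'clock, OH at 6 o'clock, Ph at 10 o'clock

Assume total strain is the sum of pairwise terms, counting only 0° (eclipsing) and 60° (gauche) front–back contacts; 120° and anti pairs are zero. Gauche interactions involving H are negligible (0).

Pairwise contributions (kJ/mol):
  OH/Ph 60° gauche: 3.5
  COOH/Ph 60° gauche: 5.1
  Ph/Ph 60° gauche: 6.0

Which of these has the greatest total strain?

A (staggered): Ph–OH gauche, Ph–Ph gauche, Ph–COOH gauche, Ph–Ph gauche; 3.5 + 6.0 + 5.1 + 6.0 = 20.6 kJ/mol.
B (staggered): Ph–COOH gauche, Ph–OH gauche, Ph–OH gauche, Ph–Ph gauche; 5.1 + 3.5 + 3.5 + 6.0 = 18.1 kJ/mol.
A has the highest total (20.6 kJ/mol).

A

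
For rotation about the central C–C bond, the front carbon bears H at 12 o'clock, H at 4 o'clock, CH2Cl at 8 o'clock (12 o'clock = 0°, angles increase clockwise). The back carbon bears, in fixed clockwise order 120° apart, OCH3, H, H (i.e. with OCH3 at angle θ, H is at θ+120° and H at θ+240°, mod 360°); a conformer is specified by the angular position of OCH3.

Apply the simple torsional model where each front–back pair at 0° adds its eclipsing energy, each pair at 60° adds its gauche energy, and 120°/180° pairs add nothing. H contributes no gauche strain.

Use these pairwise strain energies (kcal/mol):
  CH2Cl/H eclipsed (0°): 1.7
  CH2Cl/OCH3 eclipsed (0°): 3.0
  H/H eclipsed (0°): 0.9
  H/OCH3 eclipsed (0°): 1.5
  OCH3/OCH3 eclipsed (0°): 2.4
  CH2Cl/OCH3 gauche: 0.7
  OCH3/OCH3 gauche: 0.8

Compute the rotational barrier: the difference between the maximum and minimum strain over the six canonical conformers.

4.8 kcal/mol

OCH3 at 0° is eclipsed. H at 0° is eclipsed with OCH3 at 0° (1.5); H at 120° is eclipsed with H at 120° (0.9); CH2Cl at 240° is eclipsed with H at 240° (1.7). Total 4.1 kcal/mol.
OCH3 at 60° (staggered): no non-H gauche contacts → 0.0 kcal/mol.
OCH3 at 120° is eclipsed. H at 0° is eclipsed with H at 0° (0.9); H at 120° is eclipsed with OCH3 at 120° (1.5); CH2Cl at 240° is eclipsed with H at 240° (1.7). Total 4.1 kcal/mol.
OCH3 at 180° is staggered. CH2Cl at 240° is gauche with OCH3 at 180° (0.7). Total 0.7 kcal/mol.
OCH3 at 240° is eclipsed. H at 0° is eclipsed with H at 0° (0.9); H at 120° is eclipsed with H at 120° (0.9); CH2Cl at 240° is eclipsed with OCH3 at 240° (3.0). Total 4.8 kcal/mol.
OCH3 at 300° is staggered. CH2Cl at 240° is gauche with OCH3 at 300° (0.7). Total 0.7 kcal/mol.
Max at 240° (4.8 kcal/mol), min at 60° (0.0 kcal/mol); barrier = 4.8 kcal/mol.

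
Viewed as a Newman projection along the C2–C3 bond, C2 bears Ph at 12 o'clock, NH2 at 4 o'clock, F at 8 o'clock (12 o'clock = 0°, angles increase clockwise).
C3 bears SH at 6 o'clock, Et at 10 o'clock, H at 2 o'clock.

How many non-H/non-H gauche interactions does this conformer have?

4

Non-H gauche pairs: Ph(0°)/Et(300°); NH2(120°)/SH(180°); F(240°)/SH(180°); F(240°)/Et(300°) — 4 interactions.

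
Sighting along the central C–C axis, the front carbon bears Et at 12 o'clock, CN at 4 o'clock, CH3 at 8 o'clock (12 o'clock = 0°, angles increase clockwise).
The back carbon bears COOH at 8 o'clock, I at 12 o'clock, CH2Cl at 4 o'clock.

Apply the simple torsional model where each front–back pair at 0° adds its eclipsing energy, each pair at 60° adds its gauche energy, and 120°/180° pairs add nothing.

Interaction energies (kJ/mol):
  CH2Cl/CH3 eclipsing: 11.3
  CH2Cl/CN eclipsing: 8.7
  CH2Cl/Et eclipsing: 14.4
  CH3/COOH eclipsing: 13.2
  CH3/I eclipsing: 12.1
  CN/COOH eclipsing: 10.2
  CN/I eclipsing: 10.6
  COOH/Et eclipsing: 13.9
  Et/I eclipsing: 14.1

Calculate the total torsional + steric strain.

36.0 kJ/mol

This conformer is eclipsed. Et at 0° is eclipsed with I at 0° (14.1); CN at 120° is eclipsed with CH2Cl at 120° (8.7); CH3 at 240° is eclipsed with COOH at 240° (13.2). Total 36.0 kJ/mol.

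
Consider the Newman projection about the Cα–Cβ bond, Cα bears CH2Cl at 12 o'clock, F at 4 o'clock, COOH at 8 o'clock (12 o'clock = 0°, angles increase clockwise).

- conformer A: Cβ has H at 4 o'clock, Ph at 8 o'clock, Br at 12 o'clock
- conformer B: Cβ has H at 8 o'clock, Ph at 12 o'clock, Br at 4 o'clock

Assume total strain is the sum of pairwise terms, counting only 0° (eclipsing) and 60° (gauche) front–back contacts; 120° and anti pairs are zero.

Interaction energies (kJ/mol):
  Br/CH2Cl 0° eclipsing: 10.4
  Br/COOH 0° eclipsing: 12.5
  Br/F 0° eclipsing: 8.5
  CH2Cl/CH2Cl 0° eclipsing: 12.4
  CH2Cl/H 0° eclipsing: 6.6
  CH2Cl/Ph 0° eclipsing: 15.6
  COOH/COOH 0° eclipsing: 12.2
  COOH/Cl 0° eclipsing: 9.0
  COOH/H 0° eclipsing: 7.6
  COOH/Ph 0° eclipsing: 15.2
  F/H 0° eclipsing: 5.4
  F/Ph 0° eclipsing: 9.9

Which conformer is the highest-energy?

A is eclipsed. CH2Cl at 0° is eclipsed with Br at 0° (10.4); F at 120° is eclipsed with H at 120° (5.4); COOH at 240° is eclipsed with Ph at 240° (15.2). Total 31.0 kJ/mol.
B is eclipsed. CH2Cl at 0° is eclipsed with Ph at 0° (15.6); F at 120° is eclipsed with Br at 120° (8.5); COOH at 240° is eclipsed with H at 240° (7.6). Total 31.7 kJ/mol.
B has the highest total (31.7 kJ/mol).

B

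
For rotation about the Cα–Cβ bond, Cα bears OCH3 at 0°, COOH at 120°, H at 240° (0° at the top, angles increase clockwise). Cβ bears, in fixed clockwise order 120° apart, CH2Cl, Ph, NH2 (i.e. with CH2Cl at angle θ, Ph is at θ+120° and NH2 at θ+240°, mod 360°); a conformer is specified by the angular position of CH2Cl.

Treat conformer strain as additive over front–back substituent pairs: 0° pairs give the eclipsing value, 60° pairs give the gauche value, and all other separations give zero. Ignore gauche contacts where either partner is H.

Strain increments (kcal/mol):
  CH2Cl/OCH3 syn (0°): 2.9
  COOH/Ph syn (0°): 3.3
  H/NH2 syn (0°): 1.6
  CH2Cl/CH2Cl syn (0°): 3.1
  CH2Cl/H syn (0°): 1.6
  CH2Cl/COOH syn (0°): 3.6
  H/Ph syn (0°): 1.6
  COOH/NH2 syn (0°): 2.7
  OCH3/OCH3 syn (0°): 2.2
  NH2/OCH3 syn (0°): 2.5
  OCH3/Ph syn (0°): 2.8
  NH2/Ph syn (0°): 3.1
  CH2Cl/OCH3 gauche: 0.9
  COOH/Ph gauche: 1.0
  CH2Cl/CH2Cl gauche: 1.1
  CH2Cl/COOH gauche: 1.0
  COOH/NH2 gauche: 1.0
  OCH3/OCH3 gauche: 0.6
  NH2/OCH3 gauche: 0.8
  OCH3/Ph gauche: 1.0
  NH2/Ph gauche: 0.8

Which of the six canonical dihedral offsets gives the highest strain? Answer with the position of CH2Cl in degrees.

0°

CH2Cl at 0° (eclipsed): OCH3(0°)/CH2Cl(0°) eclipsed 2.9; COOH(120°)/Ph(120°) eclipsed 3.3; H(240°)/NH2(240°) eclipsed 1.6 → 7.8 kcal/mol.
CH2Cl at 60° (staggered): OCH3(0°)/CH2Cl(60°) gauche 0.9; OCH3(0°)/NH2(300°) gauche 0.8; COOH(120°)/CH2Cl(60°) gauche 1.0; COOH(120°)/Ph(180°) gauche 1.0 → 3.7 kcal/mol.
CH2Cl at 120° (eclipsed): OCH3(0°)/NH2(0°) eclipsed 2.5; COOH(120°)/CH2Cl(120°) eclipsed 3.6; H(240°)/Ph(240°) eclipsed 1.6 → 7.7 kcal/mol.
CH2Cl at 180° (staggered): OCH3(0°)/Ph(300°) gauche 1.0; OCH3(0°)/NH2(60°) gauche 0.8; COOH(120°)/CH2Cl(180°) gauche 1.0; COOH(120°)/NH2(60°) gauche 1.0 → 3.8 kcal/mol.
CH2Cl at 240° (eclipsed): OCH3(0°)/Ph(0°) eclipsed 2.8; COOH(120°)/NH2(120°) eclipsed 2.7; H(240°)/CH2Cl(240°) eclipsed 1.6 → 7.1 kcal/mol.
CH2Cl at 300° (staggered): OCH3(0°)/CH2Cl(300°) gauche 0.9; OCH3(0°)/Ph(60°) gauche 1.0; COOH(120°)/Ph(60°) gauche 1.0; COOH(120°)/NH2(180°) gauche 1.0 → 3.9 kcal/mol.
The maximum (7.8 kcal/mol) occurs with CH2Cl at 0°.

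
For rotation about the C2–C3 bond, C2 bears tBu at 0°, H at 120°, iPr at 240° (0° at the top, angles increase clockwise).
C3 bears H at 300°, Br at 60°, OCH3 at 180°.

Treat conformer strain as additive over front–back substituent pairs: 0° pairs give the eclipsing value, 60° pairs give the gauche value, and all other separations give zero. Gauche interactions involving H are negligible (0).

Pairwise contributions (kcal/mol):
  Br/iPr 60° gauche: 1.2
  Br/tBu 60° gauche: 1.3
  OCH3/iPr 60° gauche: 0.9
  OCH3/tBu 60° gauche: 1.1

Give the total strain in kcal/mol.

This conformer (staggered): tBu(0°)/Br(60°) gauche 1.3; iPr(240°)/OCH3(180°) gauche 0.9 → 2.2 kcal/mol.

2.2 kcal/mol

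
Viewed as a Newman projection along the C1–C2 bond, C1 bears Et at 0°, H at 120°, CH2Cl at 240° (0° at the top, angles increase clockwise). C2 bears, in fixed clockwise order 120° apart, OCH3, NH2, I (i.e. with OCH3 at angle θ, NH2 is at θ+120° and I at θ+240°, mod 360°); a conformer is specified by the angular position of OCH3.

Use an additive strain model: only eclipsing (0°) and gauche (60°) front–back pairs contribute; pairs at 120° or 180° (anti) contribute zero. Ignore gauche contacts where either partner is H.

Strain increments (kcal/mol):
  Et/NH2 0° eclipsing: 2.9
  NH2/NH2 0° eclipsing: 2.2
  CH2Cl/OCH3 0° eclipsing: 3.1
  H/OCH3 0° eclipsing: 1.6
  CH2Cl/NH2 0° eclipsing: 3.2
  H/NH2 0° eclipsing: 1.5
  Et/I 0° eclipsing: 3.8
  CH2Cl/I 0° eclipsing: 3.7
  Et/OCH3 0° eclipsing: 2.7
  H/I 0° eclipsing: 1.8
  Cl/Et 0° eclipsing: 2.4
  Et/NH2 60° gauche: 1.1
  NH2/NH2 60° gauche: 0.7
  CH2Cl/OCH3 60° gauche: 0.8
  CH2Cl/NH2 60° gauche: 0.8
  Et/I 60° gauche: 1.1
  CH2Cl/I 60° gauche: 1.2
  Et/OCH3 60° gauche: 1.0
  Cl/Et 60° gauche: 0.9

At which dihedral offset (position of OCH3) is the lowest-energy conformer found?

180°

OCH3 at 0° is eclipsed. Et at 0° is eclipsed with OCH3 at 0° (2.7); H at 120° is eclipsed with NH2 at 120° (1.5); CH2Cl at 240° is eclipsed with I at 240° (3.7). Total 7.9 kcal/mol.
OCH3 at 60° is staggered. Et at 0° is gauche with OCH3 at 60° (1.0); Et at 0° is gauche with I at 300° (1.1); CH2Cl at 240° is gauche with NH2 at 180° (0.8); CH2Cl at 240° is gauche with I at 300° (1.2). Total 4.1 kcal/mol.
OCH3 at 120° is eclipsed. Et at 0° is eclipsed with I at 0° (3.8); H at 120° is eclipsed with OCH3 at 120° (1.6); CH2Cl at 240° is eclipsed with NH2 at 240° (3.2). Total 8.6 kcal/mol.
OCH3 at 180° is staggered. Et at 0° is gauche with NH2 at 300° (1.1); Et at 0° is gauche with I at 60° (1.1); CH2Cl at 240° is gauche with OCH3 at 180° (0.8); CH2Cl at 240° is gauche with NH2 at 300° (0.8). Total 3.8 kcal/mol.
OCH3 at 240° is eclipsed. Et at 0° is eclipsed with NH2 at 0° (2.9); H at 120° is eclipsed with I at 120° (1.8); CH2Cl at 240° is eclipsed with OCH3 at 240° (3.1). Total 7.8 kcal/mol.
OCH3 at 300° is staggered. Et at 0° is gauche with OCH3 at 300° (1.0); Et at 0° is gauche with NH2 at 60° (1.1); CH2Cl at 240° is gauche with OCH3 at 300° (0.8); CH2Cl at 240° is gauche with I at 180° (1.2). Total 4.1 kcal/mol.
The minimum (3.8 kcal/mol) occurs with OCH3 at 180°.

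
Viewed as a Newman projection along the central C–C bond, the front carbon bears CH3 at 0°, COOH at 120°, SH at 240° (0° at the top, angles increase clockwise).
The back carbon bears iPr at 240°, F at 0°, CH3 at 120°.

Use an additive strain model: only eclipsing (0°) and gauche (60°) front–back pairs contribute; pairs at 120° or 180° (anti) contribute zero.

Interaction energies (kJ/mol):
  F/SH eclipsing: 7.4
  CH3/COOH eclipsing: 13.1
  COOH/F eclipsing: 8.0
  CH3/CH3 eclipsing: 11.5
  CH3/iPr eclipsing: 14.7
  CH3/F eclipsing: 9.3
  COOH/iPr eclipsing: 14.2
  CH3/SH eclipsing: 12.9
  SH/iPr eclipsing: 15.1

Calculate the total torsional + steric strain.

37.5 kJ/mol

This conformer is eclipsed. CH3 at 0° is eclipsed with F at 0° (9.3); COOH at 120° is eclipsed with CH3 at 120° (13.1); SH at 240° is eclipsed with iPr at 240° (15.1). Total 37.5 kJ/mol.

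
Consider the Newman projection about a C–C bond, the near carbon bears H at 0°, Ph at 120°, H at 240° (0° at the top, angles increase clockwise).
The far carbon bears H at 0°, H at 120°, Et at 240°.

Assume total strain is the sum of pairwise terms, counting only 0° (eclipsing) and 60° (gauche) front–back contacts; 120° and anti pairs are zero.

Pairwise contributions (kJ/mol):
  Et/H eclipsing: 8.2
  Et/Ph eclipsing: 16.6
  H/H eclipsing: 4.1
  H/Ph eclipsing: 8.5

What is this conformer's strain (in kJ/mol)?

20.8 kJ/mol

This conformer (eclipsed): H–H eclipsed, Ph–H eclipsed, H–Et eclipsed; 4.1 + 8.5 + 8.2 = 20.8 kJ/mol.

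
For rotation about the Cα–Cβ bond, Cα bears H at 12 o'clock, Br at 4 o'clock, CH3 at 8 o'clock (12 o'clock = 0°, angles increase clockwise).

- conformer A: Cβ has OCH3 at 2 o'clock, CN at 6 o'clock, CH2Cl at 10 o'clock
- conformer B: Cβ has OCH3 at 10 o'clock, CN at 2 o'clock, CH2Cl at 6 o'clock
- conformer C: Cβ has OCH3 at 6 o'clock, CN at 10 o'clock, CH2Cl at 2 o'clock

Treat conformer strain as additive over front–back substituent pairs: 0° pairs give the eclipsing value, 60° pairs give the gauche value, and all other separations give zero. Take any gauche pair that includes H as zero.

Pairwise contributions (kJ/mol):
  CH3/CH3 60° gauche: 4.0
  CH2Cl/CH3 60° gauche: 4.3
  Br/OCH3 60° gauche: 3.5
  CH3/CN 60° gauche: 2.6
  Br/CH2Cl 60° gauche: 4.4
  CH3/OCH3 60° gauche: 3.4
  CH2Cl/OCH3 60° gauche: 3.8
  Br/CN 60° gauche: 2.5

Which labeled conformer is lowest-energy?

A (staggered): Br–OCH3 gauche, Br–CN gauche, CH3–CN gauche, CH3–CH2Cl gauche; 3.5 + 2.5 + 2.6 + 4.3 = 12.9 kJ/mol.
B (staggered): Br–CN gauche, Br–CH2Cl gauche, CH3–OCH3 gauche, CH3–CH2Cl gauche; 2.5 + 4.4 + 3.4 + 4.3 = 14.6 kJ/mol.
C (staggered): Br–OCH3 gauche, Br–CH2Cl gauche, CH3–OCH3 gauche, CH3–CN gauche; 3.5 + 4.4 + 3.4 + 2.6 = 13.9 kJ/mol.
A has the lowest total (12.9 kJ/mol).

A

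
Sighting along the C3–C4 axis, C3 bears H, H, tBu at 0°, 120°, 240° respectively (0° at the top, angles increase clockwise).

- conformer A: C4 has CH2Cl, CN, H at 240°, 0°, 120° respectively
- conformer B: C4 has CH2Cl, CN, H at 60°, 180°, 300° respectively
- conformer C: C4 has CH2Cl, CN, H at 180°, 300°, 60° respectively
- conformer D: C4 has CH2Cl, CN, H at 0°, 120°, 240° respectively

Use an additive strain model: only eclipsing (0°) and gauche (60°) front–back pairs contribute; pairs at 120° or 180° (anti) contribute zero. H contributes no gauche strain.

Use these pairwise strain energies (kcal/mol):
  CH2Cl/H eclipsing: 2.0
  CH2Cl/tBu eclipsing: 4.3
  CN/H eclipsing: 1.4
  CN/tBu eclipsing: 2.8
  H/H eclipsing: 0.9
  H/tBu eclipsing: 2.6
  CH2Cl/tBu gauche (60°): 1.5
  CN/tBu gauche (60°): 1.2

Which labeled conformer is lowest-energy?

A (eclipsed): H(0°)/CN(0°) eclipsed 1.4; H(120°)/H(120°) eclipsed 0.9; tBu(240°)/CH2Cl(240°) eclipsed 4.3 → 6.6 kcal/mol.
B (staggered): tBu(240°)/CN(180°) gauche 1.2 → 1.2 kcal/mol.
C (staggered): tBu(240°)/CH2Cl(180°) gauche 1.5; tBu(240°)/CN(300°) gauche 1.2 → 2.7 kcal/mol.
D (eclipsed): H(0°)/CH2Cl(0°) eclipsed 2.0; H(120°)/CN(120°) eclipsed 1.4; tBu(240°)/H(240°) eclipsed 2.6 → 6.0 kcal/mol.
B has the lowest total (1.2 kcal/mol).

B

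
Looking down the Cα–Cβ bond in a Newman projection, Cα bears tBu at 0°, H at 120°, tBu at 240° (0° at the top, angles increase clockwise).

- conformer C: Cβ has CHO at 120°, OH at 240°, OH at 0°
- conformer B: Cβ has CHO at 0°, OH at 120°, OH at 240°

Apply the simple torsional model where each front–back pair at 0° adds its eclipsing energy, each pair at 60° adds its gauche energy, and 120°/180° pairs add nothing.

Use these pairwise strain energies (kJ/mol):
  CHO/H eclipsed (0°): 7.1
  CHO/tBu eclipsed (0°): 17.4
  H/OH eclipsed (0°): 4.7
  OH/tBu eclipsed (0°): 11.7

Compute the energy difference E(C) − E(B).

C (eclipsed): tBu(0°)/OH(0°) eclipsed 11.7; H(120°)/CHO(120°) eclipsed 7.1; tBu(240°)/OH(240°) eclipsed 11.7 → 30.5 kJ/mol.
B (eclipsed): tBu(0°)/CHO(0°) eclipsed 17.4; H(120°)/OH(120°) eclipsed 4.7; tBu(240°)/OH(240°) eclipsed 11.7 → 33.8 kJ/mol.
E(C) − E(B) = 30.5 − 33.8 = -3.3 kJ/mol.

-3.3 kJ/mol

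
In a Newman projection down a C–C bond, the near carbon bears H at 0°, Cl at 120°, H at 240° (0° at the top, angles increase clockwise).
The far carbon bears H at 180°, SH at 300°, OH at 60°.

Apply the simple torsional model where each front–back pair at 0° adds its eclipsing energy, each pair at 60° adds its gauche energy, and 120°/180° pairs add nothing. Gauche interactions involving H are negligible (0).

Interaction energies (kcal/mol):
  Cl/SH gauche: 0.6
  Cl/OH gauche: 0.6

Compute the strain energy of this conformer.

0.6 kcal/mol

This conformer (staggered): Cl(120°)/OH(60°) gauche 0.6 → 0.6 kcal/mol.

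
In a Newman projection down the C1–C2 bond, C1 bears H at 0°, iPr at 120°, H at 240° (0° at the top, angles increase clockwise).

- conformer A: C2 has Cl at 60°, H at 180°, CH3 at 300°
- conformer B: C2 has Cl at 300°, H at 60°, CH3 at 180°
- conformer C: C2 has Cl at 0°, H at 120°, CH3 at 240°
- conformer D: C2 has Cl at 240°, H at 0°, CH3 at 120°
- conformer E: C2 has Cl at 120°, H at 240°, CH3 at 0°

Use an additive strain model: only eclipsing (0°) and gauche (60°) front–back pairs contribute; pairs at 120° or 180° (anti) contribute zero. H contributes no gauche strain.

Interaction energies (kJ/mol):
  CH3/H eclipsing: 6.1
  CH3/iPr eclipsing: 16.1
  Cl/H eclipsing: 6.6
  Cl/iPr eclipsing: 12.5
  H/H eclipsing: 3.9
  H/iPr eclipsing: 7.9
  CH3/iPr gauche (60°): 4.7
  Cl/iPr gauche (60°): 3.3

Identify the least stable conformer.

A (staggered): iPr(120°)/Cl(60°) gauche 3.3 → 3.3 kJ/mol.
B (staggered): iPr(120°)/CH3(180°) gauche 4.7 → 4.7 kJ/mol.
C (eclipsed): H(0°)/Cl(0°) eclipsed 6.6; iPr(120°)/H(120°) eclipsed 7.9; H(240°)/CH3(240°) eclipsed 6.1 → 20.6 kJ/mol.
D (eclipsed): H(0°)/H(0°) eclipsed 3.9; iPr(120°)/CH3(120°) eclipsed 16.1; H(240°)/Cl(240°) eclipsed 6.6 → 26.6 kJ/mol.
E (eclipsed): H(0°)/CH3(0°) eclipsed 6.1; iPr(120°)/Cl(120°) eclipsed 12.5; H(240°)/H(240°) eclipsed 3.9 → 22.5 kJ/mol.
D has the highest total (26.6 kJ/mol).

D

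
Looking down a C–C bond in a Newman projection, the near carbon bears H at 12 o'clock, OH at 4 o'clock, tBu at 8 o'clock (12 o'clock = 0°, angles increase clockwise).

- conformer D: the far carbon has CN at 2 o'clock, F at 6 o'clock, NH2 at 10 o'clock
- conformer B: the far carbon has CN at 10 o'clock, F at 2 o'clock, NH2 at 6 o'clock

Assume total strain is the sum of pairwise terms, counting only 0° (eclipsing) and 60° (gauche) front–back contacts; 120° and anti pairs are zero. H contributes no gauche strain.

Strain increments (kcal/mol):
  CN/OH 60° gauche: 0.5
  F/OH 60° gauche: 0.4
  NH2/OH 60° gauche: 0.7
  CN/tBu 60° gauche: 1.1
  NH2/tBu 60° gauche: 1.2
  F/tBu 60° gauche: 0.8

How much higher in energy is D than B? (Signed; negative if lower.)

-0.5 kcal/mol

D (staggered): OH–CN gauche, OH–F gauche, tBu–F gauche, tBu–NH2 gauche; 0.5 + 0.4 + 0.8 + 1.2 = 2.9 kcal/mol.
B (staggered): OH–F gauche, OH–NH2 gauche, tBu–CN gauche, tBu–NH2 gauche; 0.4 + 0.7 + 1.1 + 1.2 = 3.4 kcal/mol.
E(D) − E(B) = 2.9 − 3.4 = -0.5 kcal/mol.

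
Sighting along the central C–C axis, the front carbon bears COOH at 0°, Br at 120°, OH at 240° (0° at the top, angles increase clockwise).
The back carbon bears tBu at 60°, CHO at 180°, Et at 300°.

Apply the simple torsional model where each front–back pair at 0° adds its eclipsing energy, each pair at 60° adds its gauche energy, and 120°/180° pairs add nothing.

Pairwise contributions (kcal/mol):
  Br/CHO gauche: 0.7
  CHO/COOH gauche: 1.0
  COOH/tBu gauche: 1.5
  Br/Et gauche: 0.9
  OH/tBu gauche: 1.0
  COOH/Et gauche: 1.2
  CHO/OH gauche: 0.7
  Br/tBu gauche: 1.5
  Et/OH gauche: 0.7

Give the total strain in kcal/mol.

6.3 kcal/mol

This conformer is staggered. COOH at 0° is gauche with tBu at 60° (1.5); COOH at 0° is gauche with Et at 300° (1.2); Br at 120° is gauche with tBu at 60° (1.5); Br at 120° is gauche with CHO at 180° (0.7); OH at 240° is gauche with CHO at 180° (0.7); OH at 240° is gauche with Et at 300° (0.7). Total 6.3 kcal/mol.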